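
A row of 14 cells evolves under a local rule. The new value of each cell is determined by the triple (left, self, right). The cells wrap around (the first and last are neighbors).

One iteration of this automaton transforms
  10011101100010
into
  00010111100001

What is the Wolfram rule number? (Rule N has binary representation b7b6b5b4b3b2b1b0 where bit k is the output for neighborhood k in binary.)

position 4: 111 → 0  (bit 7 = 0)
position 5: 110 → 1  (bit 6 = 1)
position 6: 101 → 1  (bit 5 = 1)
position 1: 100 → 0  (bit 4 = 0)
position 3: 011 → 1  (bit 3 = 1)
position 0: 010 → 0  (bit 2 = 0)
position 2: 001 → 0  (bit 1 = 0)
position 10: 000 → 0  (bit 0 = 0)
bits b7..b0 = 01101000 = 104

104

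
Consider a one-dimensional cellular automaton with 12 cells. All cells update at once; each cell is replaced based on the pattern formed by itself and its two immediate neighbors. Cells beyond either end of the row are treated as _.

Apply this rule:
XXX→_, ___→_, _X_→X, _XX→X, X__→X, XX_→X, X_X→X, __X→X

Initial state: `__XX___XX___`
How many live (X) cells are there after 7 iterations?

2

_XXXX_XXXX__
XX__XXX__XX_
XXXXX_XXXXXX
X___XXX____X
XX_XX_XX__XX
XXXXXXXXXXXX
X__________X
count of X: 2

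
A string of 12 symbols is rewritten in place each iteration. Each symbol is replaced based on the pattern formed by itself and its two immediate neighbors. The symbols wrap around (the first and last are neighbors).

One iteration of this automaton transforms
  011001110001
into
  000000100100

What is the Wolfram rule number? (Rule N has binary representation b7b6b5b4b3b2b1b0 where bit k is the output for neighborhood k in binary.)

position 6: 111 → 1  (bit 7 = 1)
position 2: 110 → 0  (bit 6 = 0)
position 0: 101 → 0  (bit 5 = 0)
position 3: 100 → 0  (bit 4 = 0)
position 1: 011 → 0  (bit 3 = 0)
position 11: 010 → 0  (bit 2 = 0)
position 4: 001 → 0  (bit 1 = 0)
position 9: 000 → 1  (bit 0 = 1)
bits b7..b0 = 10000001 = 129

129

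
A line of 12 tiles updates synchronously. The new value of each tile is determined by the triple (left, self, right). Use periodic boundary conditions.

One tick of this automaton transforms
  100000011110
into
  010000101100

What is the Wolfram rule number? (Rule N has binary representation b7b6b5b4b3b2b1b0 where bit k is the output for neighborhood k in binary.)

position 8: 111 → 1  (bit 7 = 1)
position 10: 110 → 0  (bit 6 = 0)
position 11: 101 → 0  (bit 5 = 0)
position 1: 100 → 1  (bit 4 = 1)
position 7: 011 → 0  (bit 3 = 0)
position 0: 010 → 0  (bit 2 = 0)
position 6: 001 → 1  (bit 1 = 1)
position 2: 000 → 0  (bit 0 = 0)
bits b7..b0 = 10010010 = 146

146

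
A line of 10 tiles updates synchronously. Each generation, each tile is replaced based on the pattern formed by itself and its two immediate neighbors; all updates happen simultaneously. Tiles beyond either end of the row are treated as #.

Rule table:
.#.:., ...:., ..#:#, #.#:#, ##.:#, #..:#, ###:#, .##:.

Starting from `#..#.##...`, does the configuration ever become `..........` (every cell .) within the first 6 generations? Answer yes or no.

no

###.#.##.#
####.#.##.
#####.#.##
######.#.#
#######.#.
########.#
generation 6 is ########.#, still not uniform .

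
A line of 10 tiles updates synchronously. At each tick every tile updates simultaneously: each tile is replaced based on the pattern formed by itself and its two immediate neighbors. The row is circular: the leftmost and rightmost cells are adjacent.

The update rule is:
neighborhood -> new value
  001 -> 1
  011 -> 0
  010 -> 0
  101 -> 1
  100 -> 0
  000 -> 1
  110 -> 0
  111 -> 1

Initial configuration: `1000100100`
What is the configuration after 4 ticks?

0010001001

tick 1: 0011001001
tick 2: 0100010010
tick 3: 1001100100
tick 4: 0010001001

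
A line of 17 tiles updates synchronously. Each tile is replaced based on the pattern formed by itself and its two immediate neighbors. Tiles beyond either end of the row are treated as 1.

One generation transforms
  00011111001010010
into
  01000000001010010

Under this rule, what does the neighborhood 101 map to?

At position 11 the neighborhood is 101; the next row has 0 there.

0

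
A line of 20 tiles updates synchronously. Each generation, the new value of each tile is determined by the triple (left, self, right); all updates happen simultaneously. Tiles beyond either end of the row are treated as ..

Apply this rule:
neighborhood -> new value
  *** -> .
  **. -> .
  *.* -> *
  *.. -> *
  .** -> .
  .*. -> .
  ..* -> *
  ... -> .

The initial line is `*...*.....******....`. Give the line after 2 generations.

*.*.*.*.*.*....*.*..

generation 1: .*.*.*...*......*...
generation 2: *.*.*.*.*.*....*.*..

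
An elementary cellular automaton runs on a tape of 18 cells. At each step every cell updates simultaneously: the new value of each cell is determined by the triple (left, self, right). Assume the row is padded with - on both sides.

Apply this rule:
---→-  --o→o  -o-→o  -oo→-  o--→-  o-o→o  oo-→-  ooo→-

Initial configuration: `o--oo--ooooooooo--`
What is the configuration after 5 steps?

o-o---o-----------
ooo--oo-----------
----o-------------
---oo-------------
--o---------------

--o---------------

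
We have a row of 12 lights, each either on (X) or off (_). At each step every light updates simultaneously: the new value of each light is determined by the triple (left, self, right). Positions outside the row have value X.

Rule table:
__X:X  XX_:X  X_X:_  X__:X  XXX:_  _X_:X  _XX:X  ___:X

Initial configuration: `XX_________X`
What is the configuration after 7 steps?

_XXXXXXXXXXX
_X__________
_XXXXXXXXXXX  (repeats step 1; period 2)
step 7: _XXXXXXXXXXX

_XXXXXXXXXXX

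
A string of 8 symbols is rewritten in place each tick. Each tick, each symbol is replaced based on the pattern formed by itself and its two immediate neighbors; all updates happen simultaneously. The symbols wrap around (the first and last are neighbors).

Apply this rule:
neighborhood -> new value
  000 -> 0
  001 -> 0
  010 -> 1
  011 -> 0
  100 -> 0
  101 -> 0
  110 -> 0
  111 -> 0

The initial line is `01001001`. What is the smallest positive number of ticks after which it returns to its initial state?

1

01001001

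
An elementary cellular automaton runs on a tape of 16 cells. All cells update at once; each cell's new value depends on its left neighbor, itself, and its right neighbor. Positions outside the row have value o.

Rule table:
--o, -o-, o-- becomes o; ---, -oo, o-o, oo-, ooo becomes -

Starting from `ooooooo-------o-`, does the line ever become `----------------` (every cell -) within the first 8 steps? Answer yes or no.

no

-------o-----oo-
o-----ooo---o---
-o---o---o-ooo-o
-oo-ooo-oo------
----------o----o
o--------ooo--o-
-o------o---ooo-
-oo----ooo-o----
step 8 is -oo----ooo-o----, still not uniform -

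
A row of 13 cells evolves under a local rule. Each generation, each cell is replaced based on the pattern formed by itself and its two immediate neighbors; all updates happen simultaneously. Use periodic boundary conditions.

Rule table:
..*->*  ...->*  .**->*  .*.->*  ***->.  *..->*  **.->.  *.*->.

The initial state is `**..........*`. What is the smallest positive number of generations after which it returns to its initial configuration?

..***********
***..........
*..**********
.***.........
**..*********
..***........
***..********
...***.......
****..*******
....***......
*****..******
.....***.....
******..*****
......***....
*******..****
.......***...
********..***
........***..
*********..**
.........***.
**********..*
..........***
***********..
*..........**
.***********.
**..........*

26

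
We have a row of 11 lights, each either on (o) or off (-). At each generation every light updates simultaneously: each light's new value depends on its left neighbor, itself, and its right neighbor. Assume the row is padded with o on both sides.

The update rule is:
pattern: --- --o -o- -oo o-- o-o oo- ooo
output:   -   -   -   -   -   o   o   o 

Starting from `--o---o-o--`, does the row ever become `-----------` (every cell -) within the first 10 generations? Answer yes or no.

-------o---
-----------
all cells are - at generation 2

yes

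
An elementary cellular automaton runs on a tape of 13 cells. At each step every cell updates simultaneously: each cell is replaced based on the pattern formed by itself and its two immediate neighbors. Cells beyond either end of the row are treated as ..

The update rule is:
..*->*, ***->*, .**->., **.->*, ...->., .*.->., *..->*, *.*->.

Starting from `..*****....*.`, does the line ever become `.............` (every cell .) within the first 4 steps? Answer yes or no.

.*.*****..*.*
*...******...
.*.*.******..
*.....******.
step 4 is *.....******., still not uniform .

no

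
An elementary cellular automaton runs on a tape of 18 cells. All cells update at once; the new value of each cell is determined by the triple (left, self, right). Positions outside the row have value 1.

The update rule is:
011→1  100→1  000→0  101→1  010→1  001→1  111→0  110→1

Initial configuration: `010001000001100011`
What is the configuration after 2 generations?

generation 1: 111011100011110110
generation 2: 001110110110011111

001110110110011111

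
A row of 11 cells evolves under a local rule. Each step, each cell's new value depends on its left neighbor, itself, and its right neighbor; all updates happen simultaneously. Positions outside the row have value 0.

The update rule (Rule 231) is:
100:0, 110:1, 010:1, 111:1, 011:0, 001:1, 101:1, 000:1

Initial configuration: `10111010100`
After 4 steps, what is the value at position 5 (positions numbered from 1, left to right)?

1

step 1: 11011111101
step 2: 01101111111
step 3: 10110111111
step 4: 11011011111
position 5 holds 1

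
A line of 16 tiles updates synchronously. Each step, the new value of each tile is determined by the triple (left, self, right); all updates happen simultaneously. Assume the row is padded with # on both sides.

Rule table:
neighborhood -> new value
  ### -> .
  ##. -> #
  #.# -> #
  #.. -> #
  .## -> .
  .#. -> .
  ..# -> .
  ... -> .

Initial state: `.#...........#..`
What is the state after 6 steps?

.##.##.#........

step 1: #.#...........#.
step 2: ##.#...........#
step 3: .##.#...........
step 4: #.##.#..........
step 5: ##.##.#.........
step 6: .##.##.#........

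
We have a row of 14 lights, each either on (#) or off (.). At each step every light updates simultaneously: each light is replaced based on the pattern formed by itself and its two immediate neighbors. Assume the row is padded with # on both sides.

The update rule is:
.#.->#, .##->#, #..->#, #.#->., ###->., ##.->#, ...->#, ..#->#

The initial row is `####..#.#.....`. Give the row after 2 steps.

step 1: ...####.######
step 2: ####..#.#.....

####..#.#.....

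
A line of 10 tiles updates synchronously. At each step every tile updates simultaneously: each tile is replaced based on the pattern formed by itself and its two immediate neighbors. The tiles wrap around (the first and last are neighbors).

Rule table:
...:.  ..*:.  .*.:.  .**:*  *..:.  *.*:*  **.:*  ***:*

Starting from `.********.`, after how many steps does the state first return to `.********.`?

1

step 1: .********.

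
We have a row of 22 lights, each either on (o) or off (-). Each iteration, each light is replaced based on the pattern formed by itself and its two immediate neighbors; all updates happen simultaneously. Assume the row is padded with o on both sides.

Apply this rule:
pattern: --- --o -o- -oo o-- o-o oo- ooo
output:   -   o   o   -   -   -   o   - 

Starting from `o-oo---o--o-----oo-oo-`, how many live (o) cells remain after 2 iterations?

11

o--o--oo-oo----o-o--o-
o-oo-o-o--o---oo-o-oo-
count of o: 11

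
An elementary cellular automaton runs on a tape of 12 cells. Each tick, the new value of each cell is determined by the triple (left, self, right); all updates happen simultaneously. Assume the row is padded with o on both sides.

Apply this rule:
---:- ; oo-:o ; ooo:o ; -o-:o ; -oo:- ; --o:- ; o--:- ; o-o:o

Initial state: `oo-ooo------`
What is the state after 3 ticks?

ooo-oo------
oooo-o------
oooooo------

oooooo------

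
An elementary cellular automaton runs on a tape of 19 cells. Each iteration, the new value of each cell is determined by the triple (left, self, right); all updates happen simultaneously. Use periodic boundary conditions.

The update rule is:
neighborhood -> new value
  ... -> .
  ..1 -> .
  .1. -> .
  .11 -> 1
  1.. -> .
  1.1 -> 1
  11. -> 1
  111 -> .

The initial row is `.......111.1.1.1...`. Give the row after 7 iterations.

...........11......

.......1.11.1.1....
........1111.1.....
........1..11......
...........11......
...........11......  (fixed point — unchanged through iteration 7)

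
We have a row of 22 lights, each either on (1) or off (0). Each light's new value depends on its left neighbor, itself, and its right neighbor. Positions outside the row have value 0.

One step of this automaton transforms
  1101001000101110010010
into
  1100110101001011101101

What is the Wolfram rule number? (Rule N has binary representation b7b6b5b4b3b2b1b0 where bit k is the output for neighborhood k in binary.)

90

position 13: 111 → 0  (bit 7 = 0)
position 1: 110 → 1  (bit 6 = 1)
position 2: 101 → 0  (bit 5 = 0)
position 4: 100 → 1  (bit 4 = 1)
position 0: 011 → 1  (bit 3 = 1)
position 3: 010 → 0  (bit 2 = 0)
position 5: 001 → 1  (bit 1 = 1)
position 8: 000 → 0  (bit 0 = 0)
bits b7..b0 = 01011010 = 90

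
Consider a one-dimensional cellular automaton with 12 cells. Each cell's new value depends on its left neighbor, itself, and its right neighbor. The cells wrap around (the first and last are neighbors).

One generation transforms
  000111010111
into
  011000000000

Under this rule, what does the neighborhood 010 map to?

At position 7 the neighborhood is 010; the next row has 0 there.

0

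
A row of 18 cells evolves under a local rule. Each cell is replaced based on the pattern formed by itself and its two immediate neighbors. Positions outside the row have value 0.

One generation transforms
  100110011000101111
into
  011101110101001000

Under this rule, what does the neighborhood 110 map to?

At position 4 the neighborhood is 110; the next row has 0 there.

0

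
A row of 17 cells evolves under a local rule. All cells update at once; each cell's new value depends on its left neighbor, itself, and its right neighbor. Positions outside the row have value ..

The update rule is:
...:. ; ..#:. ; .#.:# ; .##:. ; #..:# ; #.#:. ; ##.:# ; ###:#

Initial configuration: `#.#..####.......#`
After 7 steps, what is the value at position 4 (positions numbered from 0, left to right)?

#.##..####......#
#..##..####.....#
##..##..####....#
.##..##..####...#
..##..##..####..#
...##..##..####.#
....##..##..###.#
position 4 holds #

#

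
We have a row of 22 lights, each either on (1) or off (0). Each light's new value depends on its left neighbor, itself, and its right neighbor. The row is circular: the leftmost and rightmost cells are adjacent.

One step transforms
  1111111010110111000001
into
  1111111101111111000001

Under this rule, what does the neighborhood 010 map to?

At position 8 the neighborhood is 010; the next row has 0 there.

0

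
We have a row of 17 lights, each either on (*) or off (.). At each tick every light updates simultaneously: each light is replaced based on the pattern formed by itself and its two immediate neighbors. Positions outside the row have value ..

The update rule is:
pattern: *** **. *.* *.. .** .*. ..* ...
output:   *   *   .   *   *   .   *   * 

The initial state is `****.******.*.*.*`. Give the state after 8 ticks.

****.************

****.******......
****.************
****.************  (fixed point — unchanged through tick 8)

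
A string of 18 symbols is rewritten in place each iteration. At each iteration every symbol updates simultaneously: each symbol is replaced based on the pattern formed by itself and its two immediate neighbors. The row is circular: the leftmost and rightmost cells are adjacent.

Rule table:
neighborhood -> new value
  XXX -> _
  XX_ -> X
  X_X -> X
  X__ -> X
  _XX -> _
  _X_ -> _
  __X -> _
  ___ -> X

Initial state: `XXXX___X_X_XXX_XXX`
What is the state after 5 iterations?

___XXX__X_X__XX___
XX___XX__X_X__XXXX
_XXX__XX__X_X_____
___XX__XX__X_XXXXX
XX__XX__XX__X____X

XX__XX__XX__X____X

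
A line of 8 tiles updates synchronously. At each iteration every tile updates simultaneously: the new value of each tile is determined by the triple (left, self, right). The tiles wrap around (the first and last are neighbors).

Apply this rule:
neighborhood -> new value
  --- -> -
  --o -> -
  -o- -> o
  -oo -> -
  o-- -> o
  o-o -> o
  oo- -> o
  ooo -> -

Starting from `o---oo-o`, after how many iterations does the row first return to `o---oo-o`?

oo---oo-
-oo---oo
o-oo---o
oo-oo---
-oo-oo--
--oo-oo-
---oo-oo
o---oo-o

8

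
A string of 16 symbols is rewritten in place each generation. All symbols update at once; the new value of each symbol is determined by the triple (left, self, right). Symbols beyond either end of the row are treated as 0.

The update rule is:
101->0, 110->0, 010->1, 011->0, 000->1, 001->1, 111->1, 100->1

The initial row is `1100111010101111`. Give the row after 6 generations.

0011010010100110
1100011110111001
0011101100010111
1101000011110010
0001111101101111
1110111000000110

1110111000000110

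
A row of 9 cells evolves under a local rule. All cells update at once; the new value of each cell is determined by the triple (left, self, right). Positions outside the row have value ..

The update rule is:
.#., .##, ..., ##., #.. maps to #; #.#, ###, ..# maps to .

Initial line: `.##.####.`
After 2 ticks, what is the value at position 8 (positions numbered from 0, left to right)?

#

tick 1: .##.#..##
tick 2: .##.##.##
position 8 holds #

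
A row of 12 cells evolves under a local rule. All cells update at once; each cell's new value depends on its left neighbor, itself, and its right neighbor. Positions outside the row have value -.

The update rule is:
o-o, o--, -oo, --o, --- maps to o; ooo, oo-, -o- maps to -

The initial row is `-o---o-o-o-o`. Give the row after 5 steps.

step 1: o-ooo-o-o-o-
step 2: -oo--o-o-o-o
step 3: oo-oo-o-o-o-
step 4: o-oo-o-o-o-o
step 5: -oo-o-o-o-o-

-oo-o-o-o-o-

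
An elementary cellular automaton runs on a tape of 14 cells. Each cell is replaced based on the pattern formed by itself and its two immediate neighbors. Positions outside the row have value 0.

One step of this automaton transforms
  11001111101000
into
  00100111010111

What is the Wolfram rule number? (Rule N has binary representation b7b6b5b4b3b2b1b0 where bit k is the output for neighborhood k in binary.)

position 5: 111 → 1  (bit 7 = 1)
position 1: 110 → 0  (bit 6 = 0)
position 9: 101 → 1  (bit 5 = 1)
position 2: 100 → 1  (bit 4 = 1)
position 0: 011 → 0  (bit 3 = 0)
position 10: 010 → 0  (bit 2 = 0)
position 3: 001 → 0  (bit 1 = 0)
position 12: 000 → 1  (bit 0 = 1)
bits b7..b0 = 10110001 = 177

177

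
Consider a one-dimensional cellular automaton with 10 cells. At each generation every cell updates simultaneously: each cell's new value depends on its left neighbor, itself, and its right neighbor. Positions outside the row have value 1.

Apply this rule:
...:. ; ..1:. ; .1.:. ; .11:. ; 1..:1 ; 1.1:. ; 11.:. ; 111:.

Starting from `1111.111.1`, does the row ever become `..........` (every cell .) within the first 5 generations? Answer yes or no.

yes

..........
all cells are . at generation 1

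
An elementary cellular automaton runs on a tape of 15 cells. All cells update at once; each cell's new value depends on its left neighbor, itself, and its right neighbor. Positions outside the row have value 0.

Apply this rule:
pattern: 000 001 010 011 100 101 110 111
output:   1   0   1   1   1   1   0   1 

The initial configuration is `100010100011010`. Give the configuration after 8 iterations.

110111110110110

iteration 1: 111011111010111
iteration 2: 110111110111110
iteration 3: 101111101111101
iteration 4: 111111011111011
iteration 5: 111110111110110
iteration 6: 111101111101101
iteration 7: 111011111011011
iteration 8: 110111110110110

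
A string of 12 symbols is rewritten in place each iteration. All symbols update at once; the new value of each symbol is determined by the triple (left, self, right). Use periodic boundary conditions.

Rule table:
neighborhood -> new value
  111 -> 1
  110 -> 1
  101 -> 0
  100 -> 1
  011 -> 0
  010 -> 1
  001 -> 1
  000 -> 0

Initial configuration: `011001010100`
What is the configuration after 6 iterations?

101111010110
100111010010
111011011110
011001001110
101111110111
100111110011

100111110011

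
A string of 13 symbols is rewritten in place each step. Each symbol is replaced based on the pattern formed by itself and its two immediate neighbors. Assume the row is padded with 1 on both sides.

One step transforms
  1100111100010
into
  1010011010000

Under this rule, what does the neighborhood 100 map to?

At position 2 the neighborhood is 100; the next row has 1 there.

1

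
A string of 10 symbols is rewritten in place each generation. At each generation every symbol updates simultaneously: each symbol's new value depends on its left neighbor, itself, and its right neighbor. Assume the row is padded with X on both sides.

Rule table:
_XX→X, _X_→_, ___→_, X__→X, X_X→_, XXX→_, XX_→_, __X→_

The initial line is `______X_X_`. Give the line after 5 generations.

X_________
_X________
__X_______
X__X______
_X__X_____

_X__X_____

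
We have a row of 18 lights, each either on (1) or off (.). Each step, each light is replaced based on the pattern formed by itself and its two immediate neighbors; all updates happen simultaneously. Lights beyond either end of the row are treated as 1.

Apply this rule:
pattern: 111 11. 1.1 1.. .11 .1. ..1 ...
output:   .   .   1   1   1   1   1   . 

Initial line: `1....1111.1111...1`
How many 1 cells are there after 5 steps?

.1..11...11...1.11
11111.1.11.1.1111.
.....1111.1111...1
1...11...11...1.11
.1.11.1.11.1.1111.
count of 1: 11

11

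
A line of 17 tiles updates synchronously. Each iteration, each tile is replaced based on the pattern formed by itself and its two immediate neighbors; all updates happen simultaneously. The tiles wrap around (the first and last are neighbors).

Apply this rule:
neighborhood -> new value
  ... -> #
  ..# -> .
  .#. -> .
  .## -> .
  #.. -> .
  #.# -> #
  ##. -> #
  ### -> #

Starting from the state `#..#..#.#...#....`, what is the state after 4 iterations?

#.#####.###.###..

iteration 1: .......#..#...##.
iteration 2: ######......#..#.
iteration 3: .#####.####.....#
iteration 4: #.#####.###.###..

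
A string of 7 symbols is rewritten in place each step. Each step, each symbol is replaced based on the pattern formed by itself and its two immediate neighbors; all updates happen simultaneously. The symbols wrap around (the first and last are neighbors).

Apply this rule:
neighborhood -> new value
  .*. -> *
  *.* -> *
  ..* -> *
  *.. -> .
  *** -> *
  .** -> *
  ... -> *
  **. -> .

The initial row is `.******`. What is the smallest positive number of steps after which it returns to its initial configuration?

7

step 1: ******.
step 2: *****.*
step 3: ****.**
step 4: ***.***
step 5: **.****
step 6: *.*****
step 7: .******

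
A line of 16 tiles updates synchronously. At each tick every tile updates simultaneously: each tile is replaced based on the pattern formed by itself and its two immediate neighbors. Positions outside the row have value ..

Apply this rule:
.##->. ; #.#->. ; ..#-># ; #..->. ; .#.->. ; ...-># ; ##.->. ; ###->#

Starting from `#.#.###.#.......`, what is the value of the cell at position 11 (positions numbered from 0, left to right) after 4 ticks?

#

tick 1: .....#....######
tick 2: #####..###.####.
tick 3: .###..#.#...##..
tick 4: #.#..#....##...#
position 11 holds #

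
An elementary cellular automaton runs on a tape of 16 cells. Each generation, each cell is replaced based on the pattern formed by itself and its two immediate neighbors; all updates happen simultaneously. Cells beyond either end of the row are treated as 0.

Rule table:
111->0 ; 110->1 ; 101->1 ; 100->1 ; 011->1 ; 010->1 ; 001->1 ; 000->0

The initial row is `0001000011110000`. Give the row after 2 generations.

0110111111111100

0011100110011000
0110111111111100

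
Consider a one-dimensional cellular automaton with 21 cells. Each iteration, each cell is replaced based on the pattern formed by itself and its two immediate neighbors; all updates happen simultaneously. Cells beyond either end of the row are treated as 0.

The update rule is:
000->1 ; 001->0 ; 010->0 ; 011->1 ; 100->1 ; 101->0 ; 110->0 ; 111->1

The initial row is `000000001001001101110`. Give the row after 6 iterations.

110100001100101010000

111111100100101001101
111111010010000101000
111110001001110000111
111101100101101110110
111001010001001100101
110100001100101010000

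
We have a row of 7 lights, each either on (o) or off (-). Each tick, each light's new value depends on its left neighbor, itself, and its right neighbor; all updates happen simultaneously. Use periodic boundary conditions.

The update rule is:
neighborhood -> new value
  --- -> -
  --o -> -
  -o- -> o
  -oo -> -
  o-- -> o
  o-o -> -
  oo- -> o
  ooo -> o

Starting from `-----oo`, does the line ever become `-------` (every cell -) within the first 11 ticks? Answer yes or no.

tick 1: o-----o
tick 2: oo-----
tick 3: -oo----
tick 4: --oo---
tick 5: ---oo--
tick 6: ----oo-
tick 7: -----oo  (repeats tick 0; period 7)
tick 11: --oo---
tick 11 is --oo---, still not uniform -

no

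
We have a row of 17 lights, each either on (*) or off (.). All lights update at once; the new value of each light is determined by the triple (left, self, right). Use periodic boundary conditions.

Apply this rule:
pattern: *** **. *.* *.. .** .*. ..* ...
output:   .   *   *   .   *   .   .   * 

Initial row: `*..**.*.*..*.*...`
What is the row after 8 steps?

..*..**..*....***

step 1: ...***.*....*..*.
step 2: **.*.**..**......
step 3: ***.***..**.****.
step 4: *.***.*..****..**
step 5: ***.**...*..*..*.
step 6: *.****.*........*
step 7: ***..**..******.*
step 8: ..*..**..*....***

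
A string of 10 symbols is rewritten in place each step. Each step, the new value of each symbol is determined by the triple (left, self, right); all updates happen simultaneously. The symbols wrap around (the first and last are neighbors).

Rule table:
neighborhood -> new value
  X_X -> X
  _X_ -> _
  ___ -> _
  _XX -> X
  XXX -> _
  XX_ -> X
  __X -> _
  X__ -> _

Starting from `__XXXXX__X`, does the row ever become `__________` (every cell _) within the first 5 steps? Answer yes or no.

__X___X___
__________
all cells are _ at step 2

yes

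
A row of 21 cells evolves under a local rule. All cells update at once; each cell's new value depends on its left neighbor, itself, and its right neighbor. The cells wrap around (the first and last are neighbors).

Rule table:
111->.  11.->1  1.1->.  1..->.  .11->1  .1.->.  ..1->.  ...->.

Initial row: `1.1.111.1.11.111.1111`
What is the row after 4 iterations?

..........11.........

1...1.1...11.1.1.1...
..........11.........
..........11.........  (fixed point — unchanged through iteration 4)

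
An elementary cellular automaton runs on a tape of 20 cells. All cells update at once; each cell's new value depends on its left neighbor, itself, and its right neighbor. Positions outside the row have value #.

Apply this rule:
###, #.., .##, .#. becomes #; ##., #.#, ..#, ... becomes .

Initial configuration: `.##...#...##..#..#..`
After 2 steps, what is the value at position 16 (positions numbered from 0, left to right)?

.#.#..##..#.#.##.##.
.#.##.#.#.#.#.#..#..
position 16 holds .

.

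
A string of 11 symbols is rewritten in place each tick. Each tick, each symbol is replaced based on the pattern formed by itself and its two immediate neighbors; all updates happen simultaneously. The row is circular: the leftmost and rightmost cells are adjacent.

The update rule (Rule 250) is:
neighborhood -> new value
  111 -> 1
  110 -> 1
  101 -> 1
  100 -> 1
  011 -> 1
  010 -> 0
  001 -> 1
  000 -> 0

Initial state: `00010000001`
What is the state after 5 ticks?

tick 1: 10101000010
tick 2: 01010100101
tick 3: 10101011010
tick 4: 01010111101
tick 5: 10101111110

10101111110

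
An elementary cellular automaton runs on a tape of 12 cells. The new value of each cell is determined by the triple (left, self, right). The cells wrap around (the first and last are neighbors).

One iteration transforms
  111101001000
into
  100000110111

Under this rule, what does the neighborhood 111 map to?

0

At position 1 the neighborhood is 111; the next row has 0 there.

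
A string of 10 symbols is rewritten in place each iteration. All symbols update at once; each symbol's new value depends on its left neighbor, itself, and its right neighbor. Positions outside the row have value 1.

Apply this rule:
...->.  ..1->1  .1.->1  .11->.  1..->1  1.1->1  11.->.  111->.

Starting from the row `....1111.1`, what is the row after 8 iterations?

iteration 1: 1..1....1.
iteration 2: .1111..111
iteration 3: 1....11...
iteration 4: .1..1..1.1
iteration 5: 111111111.
iteration 6: .........1
iteration 7: 1.......1.
iteration 8: .1.....111

.1.....111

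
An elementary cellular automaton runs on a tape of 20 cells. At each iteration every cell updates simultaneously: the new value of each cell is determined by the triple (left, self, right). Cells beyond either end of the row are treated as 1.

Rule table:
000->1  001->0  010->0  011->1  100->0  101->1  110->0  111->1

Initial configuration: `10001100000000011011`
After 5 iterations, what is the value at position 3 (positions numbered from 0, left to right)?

00101001111111010111
00010001111110101111
01000101111101011111
10010011111010111111
00000011110101111111
position 3 holds 0

0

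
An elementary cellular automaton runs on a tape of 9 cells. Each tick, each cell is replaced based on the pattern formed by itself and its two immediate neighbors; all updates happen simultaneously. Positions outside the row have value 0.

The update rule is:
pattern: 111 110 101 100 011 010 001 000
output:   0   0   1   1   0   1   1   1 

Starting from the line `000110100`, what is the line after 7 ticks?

111001111
000110000
111001111  (repeats tick 1; period 2)
tick 7: 111001111

111001111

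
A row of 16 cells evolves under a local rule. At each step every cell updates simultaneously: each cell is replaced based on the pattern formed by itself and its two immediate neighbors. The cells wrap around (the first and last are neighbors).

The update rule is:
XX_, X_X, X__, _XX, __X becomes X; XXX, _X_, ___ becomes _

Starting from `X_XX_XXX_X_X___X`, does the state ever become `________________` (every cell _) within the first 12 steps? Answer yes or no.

XXXXXX_XX_X_X_XX
_____XXXXX_X_XX_
____XX___XX_XXXX
X__XXXX_XXXXX__X
XXXX__XXX___XXXX
___XXXX_XX_XX___
__XX__XXXXXXXX__
_XXXXXX______XX_
XX____XX____XXXX
_XX__XXXX__XX___
XXXXXX__XXXXXX__
X____XXXX____XXX
step 12 is X____XXXX____XXX, still not uniform _

no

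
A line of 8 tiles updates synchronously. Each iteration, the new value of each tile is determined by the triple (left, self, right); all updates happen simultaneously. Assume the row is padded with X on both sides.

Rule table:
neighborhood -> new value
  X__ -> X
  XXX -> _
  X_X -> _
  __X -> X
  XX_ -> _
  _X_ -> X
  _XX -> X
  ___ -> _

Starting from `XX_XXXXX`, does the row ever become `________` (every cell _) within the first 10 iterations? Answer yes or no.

iteration 1: ___X____
iteration 2: X_XXX__X
iteration 3: __X__XXX
iteration 4: XXXXXX__
iteration 5: ______XX
iteration 6: X____XX_
iteration 7: _X__XX__
iteration 8: _XXXX_XX
iteration 9: _X____X_
iteration 10: _XX__XX_
iteration 10 is _XX__XX_, still not uniform _

no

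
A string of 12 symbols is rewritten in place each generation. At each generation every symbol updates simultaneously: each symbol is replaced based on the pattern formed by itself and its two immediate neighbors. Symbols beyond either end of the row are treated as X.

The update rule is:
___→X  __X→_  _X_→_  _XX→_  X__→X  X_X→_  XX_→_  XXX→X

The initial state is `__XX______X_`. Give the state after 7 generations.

X___XXXXX___
_XX__XXX_XX_
___X__X_____
XX__X__XXXX_
X_X__X__XX__
___X__X___X_
XX__X__XX___

XX__X__XX___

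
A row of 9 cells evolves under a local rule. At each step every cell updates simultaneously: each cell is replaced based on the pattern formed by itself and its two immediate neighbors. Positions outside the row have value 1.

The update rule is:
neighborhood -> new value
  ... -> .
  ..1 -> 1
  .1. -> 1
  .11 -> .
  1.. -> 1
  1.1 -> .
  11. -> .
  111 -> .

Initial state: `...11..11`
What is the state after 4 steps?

step 1: 1.1..11..
step 2: ..111..11
step 3: 11...11..
step 4: ..1.1..11

..1.1..11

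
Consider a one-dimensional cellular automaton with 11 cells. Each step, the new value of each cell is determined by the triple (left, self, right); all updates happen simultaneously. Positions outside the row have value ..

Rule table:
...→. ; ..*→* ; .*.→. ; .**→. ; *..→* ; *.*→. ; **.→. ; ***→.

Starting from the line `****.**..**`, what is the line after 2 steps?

......*..*.

.......**..
......*..*.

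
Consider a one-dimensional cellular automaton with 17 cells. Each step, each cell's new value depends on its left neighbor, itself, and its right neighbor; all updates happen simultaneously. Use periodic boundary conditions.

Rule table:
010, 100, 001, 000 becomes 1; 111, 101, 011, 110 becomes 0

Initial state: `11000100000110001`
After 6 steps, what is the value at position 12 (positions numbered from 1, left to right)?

00111111111001110
11000000000110001
00111111111001110  (repeats step 1; period 2)
step 6: 11000000000110001
position 12 holds 1

1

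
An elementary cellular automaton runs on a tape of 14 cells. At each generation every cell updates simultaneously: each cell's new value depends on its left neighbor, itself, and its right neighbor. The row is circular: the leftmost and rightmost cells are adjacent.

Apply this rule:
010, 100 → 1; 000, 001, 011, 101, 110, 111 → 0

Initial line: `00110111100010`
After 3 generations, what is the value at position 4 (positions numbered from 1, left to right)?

generation 1: 00000000010011
generation 2: 10000000011000
generation 3: 11000000000100
position 4 holds 0

0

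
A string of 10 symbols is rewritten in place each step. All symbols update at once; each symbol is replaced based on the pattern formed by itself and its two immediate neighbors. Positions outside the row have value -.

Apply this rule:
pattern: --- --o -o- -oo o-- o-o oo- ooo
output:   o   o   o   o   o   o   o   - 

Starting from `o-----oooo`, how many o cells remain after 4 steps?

5

ooooooo--o
o-----oooo  (repeats step 0; period 2)
step 4: o-----oooo
count of o: 5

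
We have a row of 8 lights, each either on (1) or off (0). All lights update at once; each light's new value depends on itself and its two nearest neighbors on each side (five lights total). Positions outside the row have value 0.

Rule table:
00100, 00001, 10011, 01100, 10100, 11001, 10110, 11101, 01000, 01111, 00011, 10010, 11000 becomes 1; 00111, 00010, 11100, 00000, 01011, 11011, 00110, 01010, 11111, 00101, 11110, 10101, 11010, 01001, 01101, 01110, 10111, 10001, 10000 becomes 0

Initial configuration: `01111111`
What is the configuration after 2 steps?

00110000

10100000
00110000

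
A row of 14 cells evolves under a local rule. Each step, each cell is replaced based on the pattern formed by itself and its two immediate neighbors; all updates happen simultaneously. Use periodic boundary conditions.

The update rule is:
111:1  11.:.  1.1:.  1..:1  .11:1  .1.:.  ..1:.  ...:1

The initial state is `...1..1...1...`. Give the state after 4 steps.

11..111111.11.

step 1: 11..1..11..111
step 2: 1.1..1.1.1.111
step 3: ...1.......111
step 4: 11..111111.11.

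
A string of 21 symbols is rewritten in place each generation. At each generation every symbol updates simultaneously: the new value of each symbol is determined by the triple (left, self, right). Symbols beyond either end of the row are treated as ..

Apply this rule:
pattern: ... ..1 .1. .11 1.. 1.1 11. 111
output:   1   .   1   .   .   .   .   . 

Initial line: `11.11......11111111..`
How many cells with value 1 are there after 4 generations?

generation 1: ......1111..........1
generation 2: 11111......11111111.1
generation 3: ......1111..........1  (repeats generation 1; period 2)
generation 4: 11111......11111111.1
count of 1: 14

14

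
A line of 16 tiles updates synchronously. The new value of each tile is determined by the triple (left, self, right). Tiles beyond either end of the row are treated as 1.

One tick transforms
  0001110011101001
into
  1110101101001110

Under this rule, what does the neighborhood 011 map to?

0

At position 3 the neighborhood is 011; the next row has 0 there.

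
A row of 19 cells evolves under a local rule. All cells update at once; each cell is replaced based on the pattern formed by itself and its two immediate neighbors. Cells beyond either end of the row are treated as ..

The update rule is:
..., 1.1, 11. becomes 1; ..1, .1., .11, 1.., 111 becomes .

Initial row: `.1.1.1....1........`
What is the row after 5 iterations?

iteration 1: ..1.1..11...1111111
iteration 2: 1..1....1.1.......1
iteration 3: .....11..1..11111..
iteration 4: 1111..1.........1.1
iteration 5: ...1....1111111..1.

...1....1111111..1.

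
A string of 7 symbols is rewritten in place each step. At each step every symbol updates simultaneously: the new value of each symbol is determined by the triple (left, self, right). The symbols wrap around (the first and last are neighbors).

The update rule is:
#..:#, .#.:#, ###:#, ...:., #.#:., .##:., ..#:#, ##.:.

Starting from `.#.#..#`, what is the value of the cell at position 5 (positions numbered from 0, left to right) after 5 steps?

.#.####
.#..##.
####..#
###.##.
.#.....
position 5 holds .

.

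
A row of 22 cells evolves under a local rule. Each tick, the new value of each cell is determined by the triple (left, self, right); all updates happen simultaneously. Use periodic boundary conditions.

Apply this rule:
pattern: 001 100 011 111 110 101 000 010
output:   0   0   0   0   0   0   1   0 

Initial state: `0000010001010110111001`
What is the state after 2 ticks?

0000010001111111111111

0111000100000000000000
0000010001111111111111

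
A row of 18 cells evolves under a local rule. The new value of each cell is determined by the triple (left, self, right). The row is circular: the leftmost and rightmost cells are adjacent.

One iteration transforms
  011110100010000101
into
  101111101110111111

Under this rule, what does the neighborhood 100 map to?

0

At position 7 the neighborhood is 100; the next row has 0 there.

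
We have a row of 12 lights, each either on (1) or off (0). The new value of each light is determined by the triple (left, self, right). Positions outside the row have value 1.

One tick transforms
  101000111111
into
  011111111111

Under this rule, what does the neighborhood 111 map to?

At position 7 the neighborhood is 111; the next row has 1 there.

1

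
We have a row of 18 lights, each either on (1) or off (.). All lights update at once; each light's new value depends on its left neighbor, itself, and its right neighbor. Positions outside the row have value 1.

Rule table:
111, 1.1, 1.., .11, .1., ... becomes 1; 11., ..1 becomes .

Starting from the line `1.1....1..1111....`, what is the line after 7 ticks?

.11111.11.111.111.
11111.11.111.111.1
1111.11.111.111.11
111.11.111.111.111
11.11.111.111.1111
1.11.111.111.11111
.11.111.111.111111

.11.111.111.111111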